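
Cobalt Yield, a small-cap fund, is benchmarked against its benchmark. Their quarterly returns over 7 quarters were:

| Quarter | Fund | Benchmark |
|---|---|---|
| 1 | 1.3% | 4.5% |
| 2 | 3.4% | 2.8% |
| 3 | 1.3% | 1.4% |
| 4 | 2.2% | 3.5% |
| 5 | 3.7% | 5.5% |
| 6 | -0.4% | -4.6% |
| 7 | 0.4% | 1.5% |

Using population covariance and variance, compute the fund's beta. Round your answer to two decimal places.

r̄p = 1.7000%,  r̄m = 2.0857%
Cov = Σ(rp − r̄p)(rm − r̄m) / 7 = 3.2657
Var(rm) = Σ(rm − r̄m)² / 7 = 9.3584
β = Cov / Var = 3.2657 / 9.3584 = 0.3490

0.35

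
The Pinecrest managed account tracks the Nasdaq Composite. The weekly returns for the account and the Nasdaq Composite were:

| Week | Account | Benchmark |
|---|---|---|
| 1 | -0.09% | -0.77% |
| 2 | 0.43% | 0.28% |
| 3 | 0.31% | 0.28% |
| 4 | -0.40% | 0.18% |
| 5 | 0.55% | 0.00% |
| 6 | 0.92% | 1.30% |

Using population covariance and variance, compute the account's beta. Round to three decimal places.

0.470

r̄p = 0.2867%,  r̄m = 0.2117%
Cov = Σ(rp − r̄p)(rm − r̄m) / 6 = 0.1727
Var(rm) = Σ(rm − r̄m)² / 6 = 0.3672
β = Cov / Var = 0.1727 / 0.3672 = 0.4703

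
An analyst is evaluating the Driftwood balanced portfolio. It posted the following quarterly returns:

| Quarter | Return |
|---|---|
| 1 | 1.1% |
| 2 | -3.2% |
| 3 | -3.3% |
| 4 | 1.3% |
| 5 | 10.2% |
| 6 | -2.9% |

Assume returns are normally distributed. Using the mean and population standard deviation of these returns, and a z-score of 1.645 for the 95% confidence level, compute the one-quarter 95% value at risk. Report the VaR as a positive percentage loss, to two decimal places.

Mean return r̄ = 3.20 / 6 = 0.5333%
Σ(r − r̄)² = (1.1 − 0.5333)² + (-3.2 − 0.5333)² + (-3.3 − 0.5333)² + … = 134.7733
σ = √[134.7733 / 6] = 4.7394%
VaR = −(r̄ − z·σ) = −(0.5333 − 1.645 × 4.7394) = −(-7.2630) = 7.2630%

7.26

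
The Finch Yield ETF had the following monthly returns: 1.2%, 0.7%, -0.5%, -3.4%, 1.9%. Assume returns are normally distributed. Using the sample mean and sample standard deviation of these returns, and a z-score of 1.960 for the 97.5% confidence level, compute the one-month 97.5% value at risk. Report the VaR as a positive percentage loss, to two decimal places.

Mean return r̄ = -0.10 / 5 = -0.0200%
Σ(r − r̄)² = (1.2 − (-0.0200))² + (0.7 − (-0.0200))² + … = 17.3480
sample σ = √(17.3480 / 4) = √4.3370 = 2.0825%
VaR = −(r̄ − z·σ) = −(-0.0200 − 1.960 × 2.0825) = −(-4.1017) = 4.1017%

4.10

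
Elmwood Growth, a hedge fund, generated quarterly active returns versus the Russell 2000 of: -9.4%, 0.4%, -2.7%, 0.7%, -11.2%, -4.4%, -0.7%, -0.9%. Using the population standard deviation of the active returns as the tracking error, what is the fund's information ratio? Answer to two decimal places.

-0.83

Mean return r̄ = -28.20 / 8 = -3.5250%
Σ(r − r̄)² = 142.9950; population σ = √(142.9950/8) = 4.2278%
IR = r̄ / tracking error = -3.5250 / 4.2278 = -0.8338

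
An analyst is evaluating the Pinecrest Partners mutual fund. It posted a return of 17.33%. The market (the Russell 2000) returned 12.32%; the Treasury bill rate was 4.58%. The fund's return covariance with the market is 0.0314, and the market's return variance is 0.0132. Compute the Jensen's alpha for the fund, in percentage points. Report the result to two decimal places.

-5.66

β = Cov / Var = 0.0314 / 0.0132 = 2.3788
E[R] = Rf + β(Rm − Rf) = 4.58% + 2.3788 × (12.32% − 4.58%) = 22.9919%
α = Rp − E[R] = 17.33% − 22.9919% = -5.6619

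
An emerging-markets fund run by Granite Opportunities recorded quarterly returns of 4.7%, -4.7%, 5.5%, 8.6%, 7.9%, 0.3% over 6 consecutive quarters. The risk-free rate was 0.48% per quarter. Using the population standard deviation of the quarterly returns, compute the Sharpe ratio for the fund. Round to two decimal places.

r̄ = (4.7 − 4.7 + 5.5 + 8.6 + 7.9 + 0.3) / 6 = 3.7167%
Σ(r − r̄)² = 128.0083; population σ = √(128.0083/6) = 4.6190%
Sharpe = (r̄ − rf) / σ = (3.7167 − 0.48) / 4.6190 = 3.2367 / 4.6190 = 0.7007

0.70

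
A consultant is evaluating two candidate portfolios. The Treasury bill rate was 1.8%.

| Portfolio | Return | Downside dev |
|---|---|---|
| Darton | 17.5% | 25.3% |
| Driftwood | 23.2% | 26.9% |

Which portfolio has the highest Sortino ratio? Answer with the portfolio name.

Darton: Sortino ratio = (17.5% − 1.8%) / 25.3% = 0.621
Driftwood: Sortino ratio = (23.2% − 1.8%) / 26.9% = 0.796
Highest: Driftwood (0.796).

Driftwood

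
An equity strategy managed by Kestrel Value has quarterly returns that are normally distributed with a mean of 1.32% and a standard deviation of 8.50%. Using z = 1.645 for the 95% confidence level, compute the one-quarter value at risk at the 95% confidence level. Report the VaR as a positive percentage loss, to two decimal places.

12.66

VaR (as % loss) = −(μ − z·σ) = −(1.32% − 1.645 × 8.50%) = −(-12.6625%) = 12.6625%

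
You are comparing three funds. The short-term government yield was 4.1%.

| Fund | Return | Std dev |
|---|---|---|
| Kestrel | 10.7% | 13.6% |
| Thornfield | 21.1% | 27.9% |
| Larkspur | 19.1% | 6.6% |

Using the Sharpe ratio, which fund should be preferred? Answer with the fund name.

Kestrel: Sharpe ratio = (10.7% − 4.1%) / 13.6% = 0.485
Thornfield: Sharpe ratio = (21.1% − 4.1%) / 27.9% = 0.609
Larkspur: Sharpe ratio = (19.1% − 4.1%) / 6.6% = 2.273
Highest: Larkspur (2.273).

Larkspur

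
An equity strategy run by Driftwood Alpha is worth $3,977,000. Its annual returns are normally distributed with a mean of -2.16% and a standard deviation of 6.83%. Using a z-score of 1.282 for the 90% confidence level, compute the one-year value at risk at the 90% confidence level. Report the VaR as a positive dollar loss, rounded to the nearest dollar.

Return at the 90% tail: μ − z·σ = -2.16% − 1.282 × 6.83% = -2.16 − 8.75606 = -10.91606%
VaR = −(-10.91606%) × $3,977,000 = 10.91606% × $3,977,000 = $434,132

$434,132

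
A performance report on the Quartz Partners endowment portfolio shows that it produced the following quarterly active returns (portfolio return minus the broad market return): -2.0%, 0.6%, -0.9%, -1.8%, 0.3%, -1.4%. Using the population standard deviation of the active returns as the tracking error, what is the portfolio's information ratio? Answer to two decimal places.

Mean return r̄ = -5.20 / 6 = -0.8667%
Population σ = √[Σ(r − r̄)² / 6] = √[5.9533 / 6] = √0.9922 = 0.9961%
IR = r̄ / tracking error = -0.8667 / 0.9961 = -0.8701

-0.87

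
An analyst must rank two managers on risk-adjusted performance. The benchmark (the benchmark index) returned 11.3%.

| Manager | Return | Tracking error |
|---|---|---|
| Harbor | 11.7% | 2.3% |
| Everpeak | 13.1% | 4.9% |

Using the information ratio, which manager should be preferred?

Harbor: IR = (11.7% − 11.3%) / 2.3% = 0.174
Everpeak: IR = (13.1% − 11.3%) / 4.9% = 0.367
Highest: Everpeak (0.367).

Everpeak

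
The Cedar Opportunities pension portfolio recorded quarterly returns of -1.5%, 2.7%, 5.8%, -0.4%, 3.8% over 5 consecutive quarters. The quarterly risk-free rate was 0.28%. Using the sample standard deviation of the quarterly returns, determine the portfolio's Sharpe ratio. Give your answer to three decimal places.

μ = (-1.5 + 2.7 + 5.8 − 0.4 + 3.8) / 5 = 10.40 / 5 = 2.0800%
Σ(r − μ)² = 36.1480; sample σ = √(36.1480/4) = 3.0062%
Sharpe = (μ − rf) / σ = (2.0800 − 0.28) / 3.0062 = 1.8000 / 3.0062 = 0.5988

0.599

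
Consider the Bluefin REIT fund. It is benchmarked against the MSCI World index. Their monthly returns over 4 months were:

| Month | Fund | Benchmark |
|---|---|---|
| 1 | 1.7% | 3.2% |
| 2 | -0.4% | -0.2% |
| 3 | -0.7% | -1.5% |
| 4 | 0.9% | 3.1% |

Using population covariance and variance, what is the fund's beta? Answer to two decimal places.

0.45

r̄p = 0.3750%,  r̄m = 1.1500%
Cov = Σ(rp − r̄p)(rm − r̄m) / 4 = 1.9088
Var(rm) = Σ(rm − r̄m)² / 4 = 4.2125
β = Cov / Var = 1.9088 / 4.2125 = 0.4531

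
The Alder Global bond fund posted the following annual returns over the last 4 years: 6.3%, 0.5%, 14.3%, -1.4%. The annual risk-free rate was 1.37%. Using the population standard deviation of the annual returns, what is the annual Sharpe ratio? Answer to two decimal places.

Mean return r̄ = 19.70 / 4 = 4.9250%
Population std dev = √[149.3675 / 4] = 6.1108%
Sharpe = (r̄ − rf) / σ = (4.9250 − 1.37) / 6.1108 = 3.5550 / 6.1108 = 0.5818

0.58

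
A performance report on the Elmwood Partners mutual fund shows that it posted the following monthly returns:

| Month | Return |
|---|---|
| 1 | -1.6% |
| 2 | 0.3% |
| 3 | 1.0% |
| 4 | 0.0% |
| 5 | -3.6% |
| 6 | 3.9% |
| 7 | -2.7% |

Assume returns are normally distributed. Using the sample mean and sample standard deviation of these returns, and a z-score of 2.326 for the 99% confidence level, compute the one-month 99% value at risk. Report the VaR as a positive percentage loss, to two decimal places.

r̄ = (-1.6 + 0.3 + 1 + 0 − 3.6 + 3.9 − 2.7) / 7 = -0.3857%
Sample std dev = √[38.0686 / 6] = 2.5189%
VaR = −(r̄ − z·σ) = −(-0.3857 − 2.326 × 2.5189) = −(-6.2447) = 6.2447%

6.24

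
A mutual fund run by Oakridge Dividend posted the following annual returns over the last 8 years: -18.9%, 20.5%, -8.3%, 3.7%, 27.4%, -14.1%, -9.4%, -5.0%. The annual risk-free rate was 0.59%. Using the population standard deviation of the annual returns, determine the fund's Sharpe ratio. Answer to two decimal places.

-0.07

μ = (-18.9 + 20.5 − 8.3 + 3.7 + 27.4 − 14.1 − 9.4 − 5) / 8 = -0.5125%
Σ(r − μ)² = (-18.9 − (-0.5125))² + (20.5 − (-0.5125))² + (-8.3 − (-0.5125))² + … = 1920.8688
population σ = √(1920.8688 / 8) = √240.1086 = 15.4954%
Sharpe = (μ − rf) / σ = (-0.5125 − 0.59) / 15.4954 = -1.1025 / 15.4954 = -0.0712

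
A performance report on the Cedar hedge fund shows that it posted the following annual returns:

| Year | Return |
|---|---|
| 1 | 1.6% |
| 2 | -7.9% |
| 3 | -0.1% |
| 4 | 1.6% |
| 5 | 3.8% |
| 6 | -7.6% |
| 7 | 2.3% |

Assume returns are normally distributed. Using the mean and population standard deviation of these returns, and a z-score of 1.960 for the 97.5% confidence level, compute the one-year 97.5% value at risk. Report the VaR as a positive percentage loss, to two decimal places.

9.65

r̄ = (1.6 − 7.9 − 0.1 + 1.6 + 3.8 − 7.6 + 2.3) / 7 = -0.9000%
Population σ = √[Σ(r − r̄)² / 7] = √[139.3600 / 7] = √19.9086 = 4.4619%
VaR = −(r̄ − z·σ) = −(-0.9000 − 1.960 × 4.4619) = −(-9.6453) = 9.6453%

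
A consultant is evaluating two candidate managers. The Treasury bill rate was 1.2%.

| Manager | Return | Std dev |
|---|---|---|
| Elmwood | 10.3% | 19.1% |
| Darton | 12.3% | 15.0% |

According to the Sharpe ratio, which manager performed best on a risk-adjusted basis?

Elmwood: Sharpe ratio = (10.3% − 1.2%) / 19.1% = 0.476
Darton: Sharpe ratio = (12.3% − 1.2%) / 15.0% = 0.740
Highest: Darton (0.740).

Darton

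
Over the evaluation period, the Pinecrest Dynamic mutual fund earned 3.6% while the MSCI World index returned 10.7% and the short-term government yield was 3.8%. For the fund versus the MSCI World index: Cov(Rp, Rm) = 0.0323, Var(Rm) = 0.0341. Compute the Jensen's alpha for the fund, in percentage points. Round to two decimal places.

β = Cov / Var = 0.0323 / 0.0341 = 0.9472
E[R] = Rf + β(Rm − Rf) = 3.8% + 0.9472 × (10.7% − 3.8%) = 10.3357%
α = Rp − E[R] = 3.6% − 10.3357% = -6.7357

-6.74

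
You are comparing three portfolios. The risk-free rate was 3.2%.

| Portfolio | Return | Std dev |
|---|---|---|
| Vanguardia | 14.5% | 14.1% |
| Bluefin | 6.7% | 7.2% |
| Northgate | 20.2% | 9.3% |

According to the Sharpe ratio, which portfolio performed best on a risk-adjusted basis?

Vanguardia: Sharpe ratio = (14.5% − 3.2%) / 14.1% = 0.801
Bluefin: Sharpe ratio = (6.7% − 3.2%) / 7.2% = 0.486
Northgate: Sharpe ratio = (20.2% − 3.2%) / 9.3% = 1.828
Highest: Northgate (1.828).

Northgate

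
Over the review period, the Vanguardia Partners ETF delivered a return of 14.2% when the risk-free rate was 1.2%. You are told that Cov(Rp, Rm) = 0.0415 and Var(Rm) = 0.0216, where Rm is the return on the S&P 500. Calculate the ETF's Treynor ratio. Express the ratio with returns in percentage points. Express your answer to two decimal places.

β = Cov / Var = 0.0415 / 0.0216 = 1.9213
Treynor = (Rp − Rf) / β = (14.2% − 1.2%) / 1.9213 = 13.00 / 1.9213 = 6.7663

6.77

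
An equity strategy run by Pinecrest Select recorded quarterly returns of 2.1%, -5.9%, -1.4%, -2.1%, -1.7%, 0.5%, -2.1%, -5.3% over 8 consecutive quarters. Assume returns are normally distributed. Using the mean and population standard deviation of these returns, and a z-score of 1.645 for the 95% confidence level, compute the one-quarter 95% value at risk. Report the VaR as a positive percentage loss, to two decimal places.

6.08

Mean return r̄ = -15.90 / 8 = -1.9875%
Σ(r − r̄)² = (2.1 − (-1.9875))² + (-5.9 − (-1.9875))² + (-1.4 − (-1.9875))² + … = 49.6288
σ = √[49.6288 / 8] = 2.4907%
VaR = −(r̄ − z·σ) = −(-1.9875 − 1.645 × 2.4907) = −(-6.0847) = 6.0847%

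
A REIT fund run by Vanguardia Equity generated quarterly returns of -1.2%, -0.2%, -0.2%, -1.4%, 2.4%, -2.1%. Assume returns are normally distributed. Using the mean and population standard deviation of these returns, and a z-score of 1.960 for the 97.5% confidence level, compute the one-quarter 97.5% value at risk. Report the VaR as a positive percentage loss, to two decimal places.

3.27

μ = (-1.2 − 0.2 − 0.2 − 1.4 + 2.4 − 2.1) / 6 = -0.4500%
Population std dev = √[12.4350 / 6] = 1.4396%
VaR = −(μ − z·σ) = −(-0.4500 − 1.960 × 1.4396) = −(-3.2716) = 3.2716%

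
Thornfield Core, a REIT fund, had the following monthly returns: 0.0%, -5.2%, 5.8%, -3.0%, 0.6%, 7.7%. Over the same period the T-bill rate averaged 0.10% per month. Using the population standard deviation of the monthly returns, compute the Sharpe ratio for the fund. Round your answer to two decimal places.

Mean return r̄ = 5.90 / 6 = 0.9833%
Σ(r − r̄)² = (0 − 0.9833)² + (-5.2 − 0.9833)² + … = 123.5283
σ = √[123.5283 / 6] = 4.5374%
Sharpe = (r̄ − rf) / σ = (0.9833 − 0.1) / 4.5374 = 0.8833 / 4.5374 = 0.1947

0.19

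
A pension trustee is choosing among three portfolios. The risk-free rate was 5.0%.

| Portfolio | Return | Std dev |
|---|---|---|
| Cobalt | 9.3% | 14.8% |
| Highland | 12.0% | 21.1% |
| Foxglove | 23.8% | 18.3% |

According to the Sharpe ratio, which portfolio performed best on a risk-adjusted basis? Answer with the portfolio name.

Cobalt: Sharpe ratio = (9.3% − 5.0%) / 14.8% = 0.291
Highland: Sharpe ratio = (12.0% − 5.0%) / 21.1% = 0.332
Foxglove: Sharpe ratio = (23.8% − 5.0%) / 18.3% = 1.027
Highest: Foxglove (1.027).

Foxglove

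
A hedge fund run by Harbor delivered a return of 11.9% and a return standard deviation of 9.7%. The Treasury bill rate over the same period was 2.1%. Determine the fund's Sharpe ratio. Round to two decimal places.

1.01

Sharpe = (Rp − Rf) / σp = (11.9% − 2.1%) / 9.7% = 9.80% / 9.7% = 1.0103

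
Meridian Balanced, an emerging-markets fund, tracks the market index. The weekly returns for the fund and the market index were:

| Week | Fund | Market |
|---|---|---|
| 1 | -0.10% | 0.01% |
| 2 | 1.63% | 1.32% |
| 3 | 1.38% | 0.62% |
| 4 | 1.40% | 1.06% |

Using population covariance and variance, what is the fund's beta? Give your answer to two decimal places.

r̄p = 1.0775%,  r̄m = 0.7525%
Cov = Σ(rp − r̄p)(rm − r̄m) / 4 = 0.3117
Var(rm) = Σ(rm − r̄m)² / 4 = 0.2464
β = Cov / Var = 0.3117 / 0.2464 = 1.2650

1.27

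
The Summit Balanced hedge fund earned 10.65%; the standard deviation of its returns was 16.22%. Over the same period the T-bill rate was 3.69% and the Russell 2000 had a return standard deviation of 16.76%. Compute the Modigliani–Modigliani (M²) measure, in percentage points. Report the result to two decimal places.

Sharpe = (Rp − Rf) / σp = (10.65% − 3.69%) / 16.22% = 0.4291
M² = Rf + Sharpe × σm = 3.69% + 0.4291 × 16.76% = 10.8817%

10.88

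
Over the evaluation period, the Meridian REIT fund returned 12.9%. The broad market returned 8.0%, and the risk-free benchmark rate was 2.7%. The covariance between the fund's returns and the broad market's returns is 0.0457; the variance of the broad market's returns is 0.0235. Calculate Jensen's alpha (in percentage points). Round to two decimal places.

β = Cov / Var = 0.0457 / 0.0235 = 1.9447
E[R] = Rf + β(Rm − Rf) = 2.7% + 1.9447 × (8.0% − 2.7%) = 13.0069%
α = Rp − E[R] = 12.9% − 13.0069% = -0.1069

-0.11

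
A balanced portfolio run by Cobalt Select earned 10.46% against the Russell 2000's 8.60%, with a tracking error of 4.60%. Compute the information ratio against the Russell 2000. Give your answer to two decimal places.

IR = (Rp − Rb) / TE = (10.46% − 8.60%) / 4.60% = 1.86% / 4.60% = 0.4043

0.40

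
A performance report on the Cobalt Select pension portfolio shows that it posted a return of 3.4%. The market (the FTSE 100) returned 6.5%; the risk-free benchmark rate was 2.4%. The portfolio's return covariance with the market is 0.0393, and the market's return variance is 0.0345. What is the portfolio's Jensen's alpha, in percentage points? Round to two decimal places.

-3.67

β = Cov / Var = 0.0393 / 0.0345 = 1.1391
E[R] = Rf + β(Rm − Rf) = 2.4% + 1.1391 × (6.5% − 2.4%) = 7.0703%
α = Rp − E[R] = 3.4% − 7.0703% = -3.6703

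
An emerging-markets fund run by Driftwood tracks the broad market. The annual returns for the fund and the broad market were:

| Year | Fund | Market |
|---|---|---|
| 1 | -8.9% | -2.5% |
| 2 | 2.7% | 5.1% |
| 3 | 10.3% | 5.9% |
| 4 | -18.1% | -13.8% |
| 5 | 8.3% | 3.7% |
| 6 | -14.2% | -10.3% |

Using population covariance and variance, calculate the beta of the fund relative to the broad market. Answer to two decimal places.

1.37

r̄p = -3.3167%,  r̄m = -1.9833%
Cov = Σ(rp − r̄p)(rm − r̄m) / 6 = 80.6786
Var(rm) = Σ(rm − r̄m)² / 6 = 58.9481
β = Cov / Var = 80.6786 / 58.9481 = 1.3686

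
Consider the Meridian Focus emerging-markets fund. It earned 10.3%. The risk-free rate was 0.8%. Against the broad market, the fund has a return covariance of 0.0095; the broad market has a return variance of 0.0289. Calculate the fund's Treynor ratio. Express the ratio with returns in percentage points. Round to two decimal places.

28.90

β = Cov / Var = 0.0095 / 0.0289 = 0.3287
Treynor = (Rp − Rf) / β = (10.3% − 0.8%) / 0.3287 = 9.50 / 0.3287 = 28.9017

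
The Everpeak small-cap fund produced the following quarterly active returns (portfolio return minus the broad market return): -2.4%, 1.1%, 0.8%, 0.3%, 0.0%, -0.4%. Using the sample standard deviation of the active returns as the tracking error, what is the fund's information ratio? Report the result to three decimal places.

Mean return r̄ = -0.60 / 6 = -0.1000%
Sample std dev = √[7.8000 / 5] = 1.2490%
IR = r̄ / tracking error = -0.1000 / 1.2490 = -0.0801

-0.080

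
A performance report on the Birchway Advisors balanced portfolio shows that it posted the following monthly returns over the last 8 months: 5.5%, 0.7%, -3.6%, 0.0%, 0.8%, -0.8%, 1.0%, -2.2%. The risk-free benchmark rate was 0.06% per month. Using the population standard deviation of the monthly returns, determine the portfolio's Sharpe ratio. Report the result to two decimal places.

Mean return r̄ = 1.40 / 8 = 0.1750%
Population σ = √[Σ(r − r̄)² / 8] = √[50.5750 / 8] = √6.3219 = 2.5143%
Sharpe = (r̄ − rf) / σ = (0.1750 − 0.06) / 2.5143 = 0.1150 / 2.5143 = 0.0457

0.05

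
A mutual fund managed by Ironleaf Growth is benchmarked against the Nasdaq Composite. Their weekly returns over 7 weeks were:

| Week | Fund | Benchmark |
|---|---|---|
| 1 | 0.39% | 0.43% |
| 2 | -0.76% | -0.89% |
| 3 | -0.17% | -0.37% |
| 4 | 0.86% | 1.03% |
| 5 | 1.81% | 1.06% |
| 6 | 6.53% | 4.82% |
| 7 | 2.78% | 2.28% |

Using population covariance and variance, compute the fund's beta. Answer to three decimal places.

r̄p = 1.6343%,  r̄m = 1.1943%
Cov = Σ(rp − r̄p)(rm − r̄m) / 7 = 3.9803
Var(rm) = Σ(rm − r̄m)² / 7 = 3.1064
β = Cov / Var = 3.9803 / 3.1064 = 1.2813

1.281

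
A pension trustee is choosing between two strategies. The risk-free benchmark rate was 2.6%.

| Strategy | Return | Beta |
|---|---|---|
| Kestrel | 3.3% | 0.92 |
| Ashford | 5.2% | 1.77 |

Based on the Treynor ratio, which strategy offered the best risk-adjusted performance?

Ashford

Kestrel: Treynor = (3.3% − 2.6%) / 0.92 = 0.761
Ashford: Treynor = (5.2% − 2.6%) / 1.77 = 1.469
Highest: Ashford (1.469).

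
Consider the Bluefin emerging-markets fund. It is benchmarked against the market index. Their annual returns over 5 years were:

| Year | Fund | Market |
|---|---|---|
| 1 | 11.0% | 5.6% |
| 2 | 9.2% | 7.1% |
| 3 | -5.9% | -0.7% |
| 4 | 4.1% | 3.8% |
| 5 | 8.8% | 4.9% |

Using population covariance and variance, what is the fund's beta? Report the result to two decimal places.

r̄p = 5.4400%,  r̄m = 4.1400%
Cov = Σ(rp − r̄p)(rm − r̄m) / 5 = 15.4284
Var(rm) = Σ(rm − r̄m)² / 5 = 7.0024
β = Cov / Var = 15.4284 / 7.0024 = 2.2033

2.20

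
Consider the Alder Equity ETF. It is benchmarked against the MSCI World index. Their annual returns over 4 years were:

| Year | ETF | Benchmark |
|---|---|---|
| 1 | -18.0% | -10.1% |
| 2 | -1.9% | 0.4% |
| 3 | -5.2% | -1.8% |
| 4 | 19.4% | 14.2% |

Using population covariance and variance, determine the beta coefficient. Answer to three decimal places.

1.539

r̄p = -1.4250%,  r̄m = 0.6750%
Cov = Σ(rp − r̄p)(rm − r̄m) / 4 = 117.4319
Var(rm) = Σ(rm − r̄m)² / 4 = 76.3069
β = Cov / Var = 117.4319 / 76.3069 = 1.5389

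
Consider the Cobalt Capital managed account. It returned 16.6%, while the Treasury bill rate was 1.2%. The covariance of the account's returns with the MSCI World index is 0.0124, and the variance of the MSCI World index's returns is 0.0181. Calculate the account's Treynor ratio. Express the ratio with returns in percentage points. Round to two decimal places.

β = Cov / Var = 0.0124 / 0.0181 = 0.6851
Treynor = (Rp − Rf) / β = (16.6% − 1.2%) / 0.6851 = 15.40 / 0.6851 = 22.4785

22.48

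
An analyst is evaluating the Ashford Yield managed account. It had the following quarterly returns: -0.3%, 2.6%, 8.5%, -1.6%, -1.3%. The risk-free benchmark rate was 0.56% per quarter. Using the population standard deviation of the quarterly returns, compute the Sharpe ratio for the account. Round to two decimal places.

Mean return μ = 7.90 / 5 = 1.5800%
Σ(r − μ)² = 70.8680; population σ = √(70.8680/5) = 3.7648%
Sharpe = (μ − rf) / σ = (1.5800 − 0.56) / 3.7648 = 1.0200 / 3.7648 = 0.2709

0.27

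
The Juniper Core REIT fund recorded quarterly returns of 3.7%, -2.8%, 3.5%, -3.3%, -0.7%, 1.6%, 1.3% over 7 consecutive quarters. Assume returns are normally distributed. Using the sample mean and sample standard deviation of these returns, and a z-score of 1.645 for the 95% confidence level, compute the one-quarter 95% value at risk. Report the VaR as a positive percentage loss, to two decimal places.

r̄ = (3.7 − 2.8 + 3.5 − 3.3 − 0.7 + 1.6 + 1.3) / 7 = 0.4714%
Σ(r − r̄)² = (3.7 − 0.4714)² + (-2.8 − 0.4714)² + … = 47.8543
σ = √[47.8543 / 6] = 2.8241%
VaR = −(r̄ − z·σ) = −(0.4714 − 1.645 × 2.8241) = −(-4.1742) = 4.1742%

4.17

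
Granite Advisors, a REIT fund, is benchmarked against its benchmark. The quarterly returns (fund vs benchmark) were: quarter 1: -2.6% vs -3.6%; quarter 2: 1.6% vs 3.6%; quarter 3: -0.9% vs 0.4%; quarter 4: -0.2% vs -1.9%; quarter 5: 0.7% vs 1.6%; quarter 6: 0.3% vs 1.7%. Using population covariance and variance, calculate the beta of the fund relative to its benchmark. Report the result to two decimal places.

0.49

r̄p = -0.1833%,  r̄m = 0.3000%
Cov = Σ(rp − r̄p)(rm − r̄m) / 6 = 2.8500
Var(rm) = Σ(rm − r̄m)² / 6 = 5.7667
β = Cov / Var = 2.8500 / 5.7667 = 0.4942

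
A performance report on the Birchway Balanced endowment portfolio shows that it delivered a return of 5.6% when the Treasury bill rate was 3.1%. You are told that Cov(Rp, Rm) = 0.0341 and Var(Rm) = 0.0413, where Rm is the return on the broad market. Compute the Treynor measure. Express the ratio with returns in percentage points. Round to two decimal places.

β = Cov / Var = 0.0341 / 0.0413 = 0.8257
Treynor = (Rp − Rf) / β = (5.6% − 3.1%) / 0.8257 = 2.50 / 0.8257 = 3.0277

3.03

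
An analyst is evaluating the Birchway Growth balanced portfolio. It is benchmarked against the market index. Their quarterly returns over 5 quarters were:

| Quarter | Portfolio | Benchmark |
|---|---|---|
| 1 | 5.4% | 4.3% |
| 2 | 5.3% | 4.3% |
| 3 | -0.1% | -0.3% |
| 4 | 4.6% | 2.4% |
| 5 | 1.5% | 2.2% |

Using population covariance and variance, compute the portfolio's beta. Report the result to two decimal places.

r̄p = 3.3400%,  r̄m = 2.5800%
Cov = Σ(rp − r̄p)(rm − r̄m) / 5 = 3.4588
Var(rm) = Σ(rm − r̄m)² / 5 = 2.8776
β = Cov / Var = 3.4588 / 2.8776 = 1.2020

1.20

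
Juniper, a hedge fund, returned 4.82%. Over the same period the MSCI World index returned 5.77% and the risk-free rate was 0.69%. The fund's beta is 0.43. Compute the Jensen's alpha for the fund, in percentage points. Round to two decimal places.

1.95

CAPM expected return = Rf + β(Rm − Rf) = 0.69% + 0.43 × (5.77% − 0.69%) = 0.69 + 0.43 × 5.08 = 2.8744%
Jensen's α = Rp − E[R] = 4.82% − 2.8744% = 1.9456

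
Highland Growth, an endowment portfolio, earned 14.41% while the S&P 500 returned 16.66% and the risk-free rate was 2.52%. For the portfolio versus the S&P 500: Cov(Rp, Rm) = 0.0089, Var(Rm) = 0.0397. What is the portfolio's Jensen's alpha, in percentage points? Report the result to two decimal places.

8.72

β = Cov / Var = 0.0089 / 0.0397 = 0.2242
E[R] = Rf + β(Rm − Rf) = 2.52% + 0.2242 × (16.66% − 2.52%) = 5.6902%
α = Rp − E[R] = 14.41% − 5.6902% = 8.7198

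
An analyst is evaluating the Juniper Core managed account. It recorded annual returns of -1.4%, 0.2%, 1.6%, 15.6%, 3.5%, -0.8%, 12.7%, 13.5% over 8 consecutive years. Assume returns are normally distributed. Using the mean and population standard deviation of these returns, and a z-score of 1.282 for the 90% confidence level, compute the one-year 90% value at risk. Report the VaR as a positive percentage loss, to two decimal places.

Mean return r̄ = 44.90 / 8 = 5.6125%
Σ(r − r̄)² = (-1.4 − 5.6125)² + (0.2 − 5.6125)² + (1.6 − 5.6125)² + … = 352.3488
σ = √[352.3488 / 8] = 6.6365%
VaR = −(r̄ − z·σ) = −(5.6125 − 1.282 × 6.6365) = −(-2.8955) = 2.8955%

2.90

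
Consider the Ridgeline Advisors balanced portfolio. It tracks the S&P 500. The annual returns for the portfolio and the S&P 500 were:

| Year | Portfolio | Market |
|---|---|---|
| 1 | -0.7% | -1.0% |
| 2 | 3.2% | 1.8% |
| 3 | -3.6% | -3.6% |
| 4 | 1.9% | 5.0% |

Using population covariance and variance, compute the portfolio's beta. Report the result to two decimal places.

0.69

r̄p = 0.2000%,  r̄m = 0.5500%
Cov = Σ(rp − r̄p)(rm − r̄m) / 4 = 7.1200
Var(rm) = Σ(rm − r̄m)² / 4 = 10.2475
β = Cov / Var = 7.1200 / 10.2475 = 0.6948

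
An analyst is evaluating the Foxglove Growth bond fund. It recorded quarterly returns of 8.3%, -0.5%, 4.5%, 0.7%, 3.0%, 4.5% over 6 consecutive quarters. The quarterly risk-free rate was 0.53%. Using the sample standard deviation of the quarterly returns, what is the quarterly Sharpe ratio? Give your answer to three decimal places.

0.921

μ = (8.3 − 0.5 + 4.5 + 0.7 + 3 + 4.5) / 6 = 20.50 / 6 = 3.4167%
Σ(r − μ)² = 49.0883; sample σ = √(49.0883/5) = 3.1333%
Sharpe = (μ − rf) / σ = (3.4167 − 0.53) / 3.1333 = 2.8867 / 3.1333 = 0.9213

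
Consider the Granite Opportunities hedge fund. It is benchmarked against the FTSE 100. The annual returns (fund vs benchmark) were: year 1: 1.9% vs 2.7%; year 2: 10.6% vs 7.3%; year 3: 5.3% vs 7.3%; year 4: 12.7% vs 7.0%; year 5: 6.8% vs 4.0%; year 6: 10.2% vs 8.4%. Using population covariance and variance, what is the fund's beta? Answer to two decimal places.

r̄p = 7.9167%,  r̄m = 6.1167%
Cov = Σ(rp − r̄p)(rm − r̄m) / 6 = 5.4064
Var(rm) = Σ(rm − r̄m)² / 6 = 4.1581
β = Cov / Var = 5.4064 / 4.1581 = 1.3002

1.30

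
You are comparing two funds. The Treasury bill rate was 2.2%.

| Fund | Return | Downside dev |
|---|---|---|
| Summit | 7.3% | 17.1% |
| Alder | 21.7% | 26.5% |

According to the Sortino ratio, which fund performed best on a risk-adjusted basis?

Summit: Sortino ratio = (7.3% − 2.2%) / 17.1% = 0.298
Alder: Sortino ratio = (21.7% − 2.2%) / 26.5% = 0.736
Highest: Alder (0.736).

Alder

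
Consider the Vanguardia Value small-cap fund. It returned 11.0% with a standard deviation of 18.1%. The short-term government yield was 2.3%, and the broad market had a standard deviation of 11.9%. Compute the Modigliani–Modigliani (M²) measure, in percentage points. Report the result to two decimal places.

Sharpe = (Rp − Rf) / σp = (11.0% − 2.3%) / 18.1% = 0.4807
M² = Rf + Sharpe × σm = 2.3% + 0.4807 × 11.9% = 8.0203%

8.02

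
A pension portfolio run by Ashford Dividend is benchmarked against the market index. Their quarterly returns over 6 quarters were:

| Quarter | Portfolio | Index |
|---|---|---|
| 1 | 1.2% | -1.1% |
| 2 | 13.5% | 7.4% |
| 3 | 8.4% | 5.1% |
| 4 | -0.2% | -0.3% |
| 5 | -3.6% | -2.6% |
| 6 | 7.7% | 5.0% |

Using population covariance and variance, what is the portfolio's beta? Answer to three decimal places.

1.541

r̄p = 4.5000%,  r̄m = 2.2500%
Cov = Σ(rp − r̄p)(rm − r̄m) / 6 = 21.4317
Var(rm) = Σ(rm − r̄m)² / 6 = 13.9092
β = Cov / Var = 21.4317 / 13.9092 = 1.5408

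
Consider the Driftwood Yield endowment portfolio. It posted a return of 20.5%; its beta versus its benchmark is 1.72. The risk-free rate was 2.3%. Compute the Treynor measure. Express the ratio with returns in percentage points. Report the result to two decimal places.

Treynor = (Rp − Rf) / β = (20.5% − 2.3%) / 1.72 = 18.20 / 1.72 = 10.5814

10.58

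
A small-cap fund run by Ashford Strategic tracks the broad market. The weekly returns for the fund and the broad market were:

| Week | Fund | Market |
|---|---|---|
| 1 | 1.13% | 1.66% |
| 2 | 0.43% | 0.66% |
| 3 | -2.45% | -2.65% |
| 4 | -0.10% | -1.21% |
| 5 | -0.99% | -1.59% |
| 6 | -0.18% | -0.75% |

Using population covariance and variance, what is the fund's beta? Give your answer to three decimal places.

0.741

r̄p = -0.3600%,  r̄m = -0.6467%
Cov = Σ(rp − r̄p)(rm − r̄m) / 6 = 1.5142
Var(rm) = Σ(rm − r̄m)² / 6 = 2.0432
β = Cov / Var = 1.5142 / 2.0432 = 0.7411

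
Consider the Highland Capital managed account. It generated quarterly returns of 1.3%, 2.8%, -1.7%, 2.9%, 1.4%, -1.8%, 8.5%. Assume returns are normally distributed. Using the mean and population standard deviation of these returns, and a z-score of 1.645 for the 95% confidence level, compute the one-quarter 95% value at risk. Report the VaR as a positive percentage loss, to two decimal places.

r̄ = (1.3 + 2.8 − 1.7 + 2.9 + 1.4 − 1.8 + 8.5) / 7 = 13.40 / 7 = 1.9143%
Σ(r − r̄)² = (1.3 − 1.9143)² + (2.8 − 1.9143)² + (-1.7 − 1.9143)² + … = 72.6286
σ = √[72.6286 / 7] = 3.2211%
VaR = −(r̄ − z·σ) = −(1.9143 − 1.645 × 3.2211) = −(-3.3844) = 3.3844%

3.38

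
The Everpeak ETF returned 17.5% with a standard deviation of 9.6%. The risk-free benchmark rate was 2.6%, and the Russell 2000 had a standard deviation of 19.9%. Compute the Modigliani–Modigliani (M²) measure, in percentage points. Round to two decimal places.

33.49

Sharpe = (Rp − Rf) / σp = (17.5% − 2.6%) / 9.6% = 1.5521
M² = Rf + Sharpe × σm = 2.6% + 1.5521 × 19.9% = 33.4868%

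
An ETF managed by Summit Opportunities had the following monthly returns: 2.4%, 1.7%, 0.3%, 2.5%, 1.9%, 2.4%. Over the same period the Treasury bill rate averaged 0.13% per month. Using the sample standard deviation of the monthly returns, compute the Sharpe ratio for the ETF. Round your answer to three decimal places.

μ = (2.4 + 1.7 + 0.3 + 2.5 + 1.9 + 2.4) / 6 = 11.20 / 6 = 1.8667%
Sample σ = √[Σ(r − μ)² / 5] = √[3.4533 / 5] = √0.6907 = 0.8311%
Sharpe = (μ − rf) / σ = (1.8667 − 0.13) / 0.8311 = 1.7367 / 0.8311 = 2.0896

2.090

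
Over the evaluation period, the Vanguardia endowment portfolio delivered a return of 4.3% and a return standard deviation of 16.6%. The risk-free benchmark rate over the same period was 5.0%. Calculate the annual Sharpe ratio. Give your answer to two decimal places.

Sharpe = (Rp − Rf) / σp = (4.3% − 5.0%) / 16.6% = -0.70% / 16.6% = -0.0422

-0.04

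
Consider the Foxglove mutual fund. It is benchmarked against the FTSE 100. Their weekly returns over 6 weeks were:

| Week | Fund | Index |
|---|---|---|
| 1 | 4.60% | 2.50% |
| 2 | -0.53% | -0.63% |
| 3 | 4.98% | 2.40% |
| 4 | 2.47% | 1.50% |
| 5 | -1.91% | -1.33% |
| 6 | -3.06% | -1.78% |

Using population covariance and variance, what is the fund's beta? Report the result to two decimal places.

r̄p = 1.0917%,  r̄m = 0.4433%
Cov = Σ(rp − r̄p)(rm − r̄m) / 6 = 5.4290
Var(rm) = Σ(rm − r̄m)² / 6 = 3.0692
β = Cov / Var = 5.4290 / 3.0692 = 1.7689

1.77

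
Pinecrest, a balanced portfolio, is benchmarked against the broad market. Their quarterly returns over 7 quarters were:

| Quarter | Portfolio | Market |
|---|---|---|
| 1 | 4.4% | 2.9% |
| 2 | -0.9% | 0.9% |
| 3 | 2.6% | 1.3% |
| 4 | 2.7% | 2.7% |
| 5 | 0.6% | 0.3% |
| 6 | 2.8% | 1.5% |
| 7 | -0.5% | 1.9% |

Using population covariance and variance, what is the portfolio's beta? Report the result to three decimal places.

r̄p = 1.6714%,  r̄m = 1.6429%
Cov = Σ(rp − r̄p)(rm − r̄m) / 7 = 0.9755
Var(rm) = Σ(rm − r̄m)² / 7 = 0.7510
β = Cov / Var = 0.9755 / 0.7510 = 1.2989

1.299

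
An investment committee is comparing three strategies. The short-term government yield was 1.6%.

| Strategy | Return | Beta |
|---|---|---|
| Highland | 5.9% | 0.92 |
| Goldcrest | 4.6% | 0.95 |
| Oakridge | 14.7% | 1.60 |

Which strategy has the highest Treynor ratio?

Oakridge

Highland: Treynor = (5.9% − 1.6%) / 0.92 = 4.674
Goldcrest: Treynor = (4.6% − 1.6%) / 0.95 = 3.158
Oakridge: Treynor = (14.7% − 1.6%) / 1.60 = 8.188
Highest: Oakridge (8.188).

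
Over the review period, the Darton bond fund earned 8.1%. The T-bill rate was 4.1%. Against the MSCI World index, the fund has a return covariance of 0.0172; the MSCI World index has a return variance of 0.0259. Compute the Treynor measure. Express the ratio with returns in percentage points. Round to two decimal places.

β = Cov / Var = 0.0172 / 0.0259 = 0.6641
Treynor = (Rp − Rf) / β = (8.1% − 4.1%) / 0.6641 = 4.00 / 0.6641 = 6.0232

6.02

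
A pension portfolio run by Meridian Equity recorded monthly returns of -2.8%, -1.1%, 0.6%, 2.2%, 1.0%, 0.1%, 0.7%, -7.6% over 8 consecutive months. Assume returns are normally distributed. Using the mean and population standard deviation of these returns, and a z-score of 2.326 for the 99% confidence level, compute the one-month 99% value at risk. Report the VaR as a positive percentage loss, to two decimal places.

Mean return r̄ = -6.90 / 8 = -0.8625%
Σ(r − r̄)² = 67.5588; population σ = √(67.5588/8) = 2.9060%
VaR = −(r̄ − z·σ) = −(-0.8625 − 2.326 × 2.9060) = −(-7.6219) = 7.6219%

7.62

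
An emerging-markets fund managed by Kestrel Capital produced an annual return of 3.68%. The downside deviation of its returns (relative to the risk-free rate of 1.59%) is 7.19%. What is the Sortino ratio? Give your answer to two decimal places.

0.29

Sortino = (Rp − Rf) / σd = (3.68% − 1.59%) / 7.19% = 2.09% / 7.19% = 0.2907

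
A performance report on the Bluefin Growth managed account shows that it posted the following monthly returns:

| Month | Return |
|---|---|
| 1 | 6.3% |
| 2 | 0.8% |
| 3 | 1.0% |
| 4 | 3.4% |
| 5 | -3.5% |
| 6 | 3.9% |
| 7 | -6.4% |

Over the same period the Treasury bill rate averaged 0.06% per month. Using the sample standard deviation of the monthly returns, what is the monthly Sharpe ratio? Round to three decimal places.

0.164

Mean return r̄ = 5.50 / 7 = 0.7857%
Σ(r − r̄)² = 116.9886; sample σ = √(116.9886/6) = 4.4157%
Sharpe = (r̄ − rf) / σ = (0.7857 − 0.06) / 4.4157 = 0.7257 / 4.4157 = 0.1643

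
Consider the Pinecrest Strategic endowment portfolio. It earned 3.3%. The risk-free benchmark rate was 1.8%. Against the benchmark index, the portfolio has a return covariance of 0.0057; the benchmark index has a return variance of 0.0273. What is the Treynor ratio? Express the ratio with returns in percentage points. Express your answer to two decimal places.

7.18

β = Cov / Var = 0.0057 / 0.0273 = 0.2088
Treynor = (Rp − Rf) / β = (3.3% − 1.8%) / 0.2088 = 1.50 / 0.2088 = 7.1839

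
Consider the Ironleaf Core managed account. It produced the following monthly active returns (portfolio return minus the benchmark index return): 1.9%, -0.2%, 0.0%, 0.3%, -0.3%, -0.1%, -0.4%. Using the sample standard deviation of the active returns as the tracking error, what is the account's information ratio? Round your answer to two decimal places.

0.22

μ = (1.9 − 0.2 + 0 + 0.3 − 0.3 − 0.1 − 0.4) / 7 = 1.20 / 7 = 0.1714%
Σ(r − μ)² = (1.9 − 0.1714)² + (-0.2 − 0.1714)² + (0 − 0.1714)² + … = 3.7943
sample σ = √(3.7943 / 6) = √0.6324 = 0.7952%
IR = μ / tracking error = 0.1714 / 0.7952 = 0.2155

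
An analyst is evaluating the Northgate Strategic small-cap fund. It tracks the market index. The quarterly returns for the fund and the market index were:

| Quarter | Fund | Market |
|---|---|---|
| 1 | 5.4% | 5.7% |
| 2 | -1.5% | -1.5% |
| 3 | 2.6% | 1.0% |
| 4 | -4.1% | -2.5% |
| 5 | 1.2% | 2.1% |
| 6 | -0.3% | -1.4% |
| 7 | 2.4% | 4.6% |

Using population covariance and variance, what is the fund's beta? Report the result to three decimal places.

0.884

r̄p = 0.8143%,  r̄m = 1.1429%
Cov = Σ(rp − r̄p)(rm − r̄m) / 7 = 7.6208
Var(rm) = Σ(rm − r̄m)² / 7 = 8.6253
β = Cov / Var = 7.6208 / 8.6253 = 0.8835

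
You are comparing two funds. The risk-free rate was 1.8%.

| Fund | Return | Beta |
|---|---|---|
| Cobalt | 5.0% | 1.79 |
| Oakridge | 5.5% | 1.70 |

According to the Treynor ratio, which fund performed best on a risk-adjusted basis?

Cobalt: Treynor = (5.0% − 1.8%) / 1.79 = 1.788
Oakridge: Treynor = (5.5% − 1.8%) / 1.70 = 2.176
Highest: Oakridge (2.176).

Oakridge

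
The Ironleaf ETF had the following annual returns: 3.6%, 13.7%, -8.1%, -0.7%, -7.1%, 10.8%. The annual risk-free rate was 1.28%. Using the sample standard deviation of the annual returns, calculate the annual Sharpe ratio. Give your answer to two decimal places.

Mean return r̄ = 12.20 / 6 = 2.0333%
Sample std dev = √[408.9933 / 5] = 9.0443%
Sharpe = (r̄ − rf) / σ = (2.0333 − 1.28) / 9.0443 = 0.7533 / 9.0443 = 0.0833

0.08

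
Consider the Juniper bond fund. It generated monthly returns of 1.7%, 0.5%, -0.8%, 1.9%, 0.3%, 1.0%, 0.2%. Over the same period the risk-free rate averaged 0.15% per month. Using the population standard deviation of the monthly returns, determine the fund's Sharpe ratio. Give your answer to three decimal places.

r̄ = (1.7 + 0.5 − 0.8 + 1.9 + 0.3 + 1 + 0.2) / 7 = 0.6857%
Σ(r − r̄)² = 5.2286; population σ = √(5.2286/7) = 0.8643%
Sharpe = (r̄ − rf) / σ = (0.6857 − 0.15) / 0.8643 = 0.5357 / 0.8643 = 0.6198

0.620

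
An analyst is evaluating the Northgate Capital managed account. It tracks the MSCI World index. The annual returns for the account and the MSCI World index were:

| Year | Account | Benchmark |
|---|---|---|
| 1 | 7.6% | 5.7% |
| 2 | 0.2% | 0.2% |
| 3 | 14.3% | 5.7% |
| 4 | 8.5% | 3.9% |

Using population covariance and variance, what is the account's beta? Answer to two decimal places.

1.96

r̄p = 7.6500%,  r̄m = 3.8750%
Cov = Σ(rp − r̄p)(rm − r̄m) / 4 = 9.8613
Var(rm) = Σ(rm − r̄m)² / 4 = 5.0419
β = Cov / Var = 9.8613 / 5.0419 = 1.9559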